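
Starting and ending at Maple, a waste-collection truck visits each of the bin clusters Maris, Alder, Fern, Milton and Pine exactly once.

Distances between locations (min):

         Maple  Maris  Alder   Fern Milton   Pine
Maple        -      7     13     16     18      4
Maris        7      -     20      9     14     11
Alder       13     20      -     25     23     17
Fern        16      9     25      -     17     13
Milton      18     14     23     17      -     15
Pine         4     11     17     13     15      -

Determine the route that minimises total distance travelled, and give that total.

With 5 stops there are 5!/2 = 60 distinct round trips (a route and its reverse cost the same).
Maple - Maris - Alder - Fern - Milton - Pine - Maple: 7+20+25+17+15+4 = 88
Maple - Maris - Alder - Fern - Pine - Milton - Maple: 7+20+25+13+15+18 = 98
Maple - Maris - Alder - Milton - Fern - Pine - Maple: 7+20+23+17+13+4 = 84
Maple - Maris - Alder - Milton - Pine - Fern - Maple: 7+20+23+15+13+16 = 94
Maple - Maris - Alder - Pine - Fern - Milton - Maple: 7+20+17+13+17+18 = 92
Maple - Maris - Alder - Pine - Milton - Fern - Maple: 7+20+17+15+17+16 = 92
Maple - Maris - Fern - Alder - Milton - Pine - Maple: 7+9+25+23+15+4 = 83
Maple - Maris - Fern - Alder - Pine - Milton - Maple: 7+9+25+17+15+18 = 91
Maple - Maris - Fern - Milton - Alder - Pine - Maple: 7+9+17+23+17+4 = 77
Maple - Maris - Fern - Milton - Pine - Alder - Maple: 7+9+17+15+17+13 = 78
Maple - Maris - Fern - Pine - Alder - Milton - Maple: 7+9+13+17+23+18 = 87
Maple - Maris - Fern - Pine - Milton - Alder - Maple: 7+9+13+15+23+13 = 80
Maple - Maris - Milton - Alder - Fern - Pine - Maple: 7+14+23+25+13+4 = 86
Maple - Maris - Milton - Alder - Pine - Fern - Maple: 7+14+23+17+13+16 = 90
… (46 more)
Maple - Alder - Milton - Maris - Fern - Pine - Maple: 13+23+14+9+13+4 = 76  ← best
The minimum is 76.
One optimal route: Maple → Alder → Milton → Maris → Fern → Pine → Maple (or its reverse).

Shortest round trip = 76 min.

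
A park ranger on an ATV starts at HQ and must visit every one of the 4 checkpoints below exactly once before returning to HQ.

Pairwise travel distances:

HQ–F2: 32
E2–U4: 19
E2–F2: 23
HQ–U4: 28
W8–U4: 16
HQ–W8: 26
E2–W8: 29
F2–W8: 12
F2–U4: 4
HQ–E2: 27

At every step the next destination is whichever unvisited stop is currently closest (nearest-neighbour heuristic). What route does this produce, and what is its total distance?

From HQ: distances to unvisited — W8=26, E2=27, U4=28, F2=32. Nearest is W8 (26).
From W8: distances to unvisited — F2=12, U4=16, E2=29. Nearest is F2 (12).
From F2: distances to unvisited — U4=4, E2=23. Nearest is U4 (4).
From U4: distances to unvisited — E2=19. Nearest is E2 (19).
Return E2→HQ: 27.
Total = 26 + 12 + 4 + 19 + 27 = 88.

Nearest-neighbour total = 88; route HQ → W8 → F2 → U4 → E2 → HQ.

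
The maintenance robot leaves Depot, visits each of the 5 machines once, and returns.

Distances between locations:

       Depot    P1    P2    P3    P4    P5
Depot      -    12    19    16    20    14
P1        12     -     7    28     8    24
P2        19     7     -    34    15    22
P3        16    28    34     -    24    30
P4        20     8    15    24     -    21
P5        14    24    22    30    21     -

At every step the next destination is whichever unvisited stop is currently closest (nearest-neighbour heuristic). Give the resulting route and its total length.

Total distance 101 via the nearest-neighbour route Depot → P1 → P2 → P4 → P5 → P3 → Depot.

Depot → [P1:12 / P5:14 / P3:16 / P2:19 / P4:20] → P1 (12)
P1 → [P2:7 / P4:8 / P5:24 / P3:28] → P2 (7)
P2 → [P4:15 / P5:22 / P3:34] → P4 (15)
P4 → [P5:21 / P3:24] → P5 (21)
P5 → [P3:30] → P3 (30)
Return P3→Depot: 16.
Total = 12 + 7 + 15 + 21 + 30 + 16 = 101.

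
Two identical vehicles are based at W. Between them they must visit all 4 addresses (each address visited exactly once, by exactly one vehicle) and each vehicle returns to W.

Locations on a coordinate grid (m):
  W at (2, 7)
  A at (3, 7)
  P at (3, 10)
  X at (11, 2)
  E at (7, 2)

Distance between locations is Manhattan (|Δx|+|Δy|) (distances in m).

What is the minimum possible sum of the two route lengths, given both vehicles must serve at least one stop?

Minimum combined distance: 36 m.

There are 2^3 − 1 = 7 ways to divide the 4 stops into two non-empty groups. For each, the best each vehicle can do is its own shortest tour through its group:
  {A} + {P, X, E}: 2 + 34 = 36
  {P} + {A, X, E}: 8 + 28 = 36
  {A, P} + {X, E}: 8 + 28 = 36
  {X} + {A, P, E}: 28 + 26 = 54
  {A, X} + {P, E}: 28 + 26 = 54
  {P, X} + {A, E}: 34 + 20 = 54
  … (7 splits in total)
Best: vehicle 1 W → A → W = 2; vehicle 2 W → P → X → E → W = 34; combined 36.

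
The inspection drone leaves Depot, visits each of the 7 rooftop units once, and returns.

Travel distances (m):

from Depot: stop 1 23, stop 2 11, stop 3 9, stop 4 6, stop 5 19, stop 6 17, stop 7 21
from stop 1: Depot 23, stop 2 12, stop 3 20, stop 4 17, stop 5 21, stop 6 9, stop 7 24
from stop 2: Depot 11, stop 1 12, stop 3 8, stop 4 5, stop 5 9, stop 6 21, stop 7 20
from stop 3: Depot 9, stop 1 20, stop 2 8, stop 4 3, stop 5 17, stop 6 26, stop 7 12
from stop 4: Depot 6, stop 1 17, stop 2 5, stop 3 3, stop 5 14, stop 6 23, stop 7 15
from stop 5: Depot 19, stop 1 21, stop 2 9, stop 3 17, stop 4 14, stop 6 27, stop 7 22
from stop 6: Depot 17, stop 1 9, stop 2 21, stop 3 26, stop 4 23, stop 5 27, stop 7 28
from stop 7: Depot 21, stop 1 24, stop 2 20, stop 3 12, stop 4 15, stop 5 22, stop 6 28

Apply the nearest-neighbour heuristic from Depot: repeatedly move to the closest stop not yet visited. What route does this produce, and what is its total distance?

Nearest-neighbour total = 105 m; route Depot → stop 4 → stop 3 → stop 2 → stop 5 → stop 1 → stop 6 → stop 7 → Depot.

Depot → [stop 4:6 / stop 3:9 / stop 2:11 / stop 6:17 / stop 5:19 / stop 7:21 / stop 1:23] → stop 4 (6)
stop 4 → [stop 3:3 / stop 2:5 / stop 5:14 / stop 7:15 / stop 1:17 / stop 6:23] → stop 3 (3)
stop 3 → [stop 2:8 / stop 7:12 / stop 5:17 / stop 1:20 / stop 6:26] → stop 2 (8)
stop 2 → [stop 5:9 / stop 1:12 / stop 7:20 / stop 6:21] → stop 5 (9)
stop 5 → [stop 1:21 / stop 7:22 / stop 6:27] → stop 1 (21)
stop 1 → [stop 6:9 / stop 7:24] → stop 6 (9)
stop 6 → [stop 7:28] → stop 7 (28)
Return stop 7→Depot: 21.
Total = 6 + 3 + 8 + 9 + 21 + 9 + 28 + 21 = 105.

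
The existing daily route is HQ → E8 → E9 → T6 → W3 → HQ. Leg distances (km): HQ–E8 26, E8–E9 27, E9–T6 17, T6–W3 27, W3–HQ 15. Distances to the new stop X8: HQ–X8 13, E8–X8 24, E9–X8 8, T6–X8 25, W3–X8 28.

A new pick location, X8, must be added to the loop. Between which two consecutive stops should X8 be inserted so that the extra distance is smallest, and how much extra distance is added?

Insertion cost between consecutive stops i–j is d(i,X8) + d(X8,j) − d(i,j):
  between HQ and E8: 13 + 24 − 26 = 11
  between E8 and E9: 24 + 8 − 27 = 5
  between E9 and T6: 8 + 25 − 17 = 16
  between T6 and W3: 25 + 28 − 27 = 26
  between W3 and HQ: 28 + 13 − 15 = 26
Cheapest insertion is between E8 and E9, adding 5.
New total = 112 + 5 = 117.

Minimum extra distance: 5 km, inserting X8 between E8 and E9.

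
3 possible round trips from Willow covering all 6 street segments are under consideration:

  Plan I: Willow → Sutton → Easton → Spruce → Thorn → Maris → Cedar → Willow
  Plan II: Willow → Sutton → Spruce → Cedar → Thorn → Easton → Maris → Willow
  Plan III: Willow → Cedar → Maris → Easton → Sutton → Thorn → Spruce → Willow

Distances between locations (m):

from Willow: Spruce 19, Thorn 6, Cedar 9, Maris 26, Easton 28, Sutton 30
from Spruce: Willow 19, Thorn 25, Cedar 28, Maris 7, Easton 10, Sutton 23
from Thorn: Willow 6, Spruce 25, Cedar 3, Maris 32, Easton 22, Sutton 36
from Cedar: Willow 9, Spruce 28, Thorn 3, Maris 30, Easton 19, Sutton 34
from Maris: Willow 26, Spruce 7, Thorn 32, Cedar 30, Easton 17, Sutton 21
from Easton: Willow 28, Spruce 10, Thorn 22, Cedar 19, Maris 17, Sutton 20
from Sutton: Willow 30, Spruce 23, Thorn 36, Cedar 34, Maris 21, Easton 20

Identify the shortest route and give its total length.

149 m — Plan II is the shortest.

Plan I: 30 + 20 + 10 + 25 + 32 + 30 + 9 = 156
Plan II: 30 + 23 + 28 + 3 + 22 + 17 + 26 = 149
Plan III: 9 + 30 + 17 + 20 + 36 + 25 + 19 = 156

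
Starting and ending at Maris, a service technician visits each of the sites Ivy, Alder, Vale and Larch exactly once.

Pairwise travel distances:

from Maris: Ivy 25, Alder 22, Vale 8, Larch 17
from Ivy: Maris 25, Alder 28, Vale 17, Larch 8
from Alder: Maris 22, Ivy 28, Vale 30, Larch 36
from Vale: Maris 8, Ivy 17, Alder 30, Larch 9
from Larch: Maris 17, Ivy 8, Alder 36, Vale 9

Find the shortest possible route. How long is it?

There are 12 distinct closed tours to check (reversals are equivalent).
Maris - Ivy - Alder - Vale - Larch - Maris: 25+28+30+9+17 = 109
Maris - Ivy - Alder - Larch - Vale - Maris: 25+28+36+9+8 = 106
Maris - Ivy - Vale - Alder - Larch - Maris: 25+17+30+36+17 = 125
Maris - Ivy - Vale - Larch - Alder - Maris: 25+17+9+36+22 = 109
Maris - Ivy - Larch - Alder - Vale - Maris: 25+8+36+30+8 = 107
Maris - Ivy - Larch - Vale - Alder - Maris: 25+8+9+30+22 = 94
Maris - Alder - Ivy - Vale - Larch - Maris: 22+28+17+9+17 = 93
Maris - Alder - Ivy - Larch - Vale - Maris: 22+28+8+9+8 = 75
Maris - Alder - Vale - Ivy - Larch - Maris: 22+30+17+8+17 = 94
Maris - Alder - Larch - Ivy - Vale - Maris: 22+36+8+17+8 = 91
Maris - Vale - Ivy - Alder - Larch - Maris: 8+17+28+36+17 = 106
Maris - Vale - Alder - Ivy - Larch - Maris: 8+30+28+8+17 = 91
The minimum is 75.
One optimal route: Maris → Alder → Ivy → Larch → Vale → Maris (or its reverse).

Shortest round trip = 75.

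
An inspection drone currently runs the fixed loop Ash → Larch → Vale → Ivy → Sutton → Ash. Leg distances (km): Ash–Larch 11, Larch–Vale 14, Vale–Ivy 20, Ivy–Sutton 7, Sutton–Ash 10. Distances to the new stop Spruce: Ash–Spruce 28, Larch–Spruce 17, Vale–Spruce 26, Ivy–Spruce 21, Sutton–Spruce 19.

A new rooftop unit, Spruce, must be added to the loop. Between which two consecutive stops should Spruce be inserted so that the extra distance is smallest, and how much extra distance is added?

Insertion cost between consecutive stops i–j is d(i,Spruce) + d(Spruce,j) − d(i,j):
  between Ash and Larch: 28 + 17 − 11 = 34
  between Larch and Vale: 17 + 26 − 14 = 29
  between Vale and Ivy: 26 + 21 − 20 = 27
  between Ivy and Sutton: 21 + 19 − 7 = 33
  between Sutton and Ash: 19 + 28 − 10 = 37
Cheapest insertion is between Vale and Ivy, adding 27.
New total = 62 + 27 = 89.

+27 km — insert Spruce between Vale and Ivy.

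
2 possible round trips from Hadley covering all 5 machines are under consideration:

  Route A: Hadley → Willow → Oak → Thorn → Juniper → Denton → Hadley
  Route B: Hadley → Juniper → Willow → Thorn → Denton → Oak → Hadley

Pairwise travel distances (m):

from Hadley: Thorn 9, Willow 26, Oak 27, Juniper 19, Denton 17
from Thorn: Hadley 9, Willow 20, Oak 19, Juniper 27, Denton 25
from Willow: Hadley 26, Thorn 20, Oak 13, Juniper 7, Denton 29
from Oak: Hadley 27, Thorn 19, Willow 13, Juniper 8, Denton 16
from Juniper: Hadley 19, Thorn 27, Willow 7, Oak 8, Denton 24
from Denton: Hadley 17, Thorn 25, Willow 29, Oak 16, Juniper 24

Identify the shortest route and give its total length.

Shortest is Route B, total 114 m.

Route A: 26 + 13 + 19 + 27 + 24 + 17 = 126
Route B: 19 + 7 + 20 + 25 + 16 + 27 = 114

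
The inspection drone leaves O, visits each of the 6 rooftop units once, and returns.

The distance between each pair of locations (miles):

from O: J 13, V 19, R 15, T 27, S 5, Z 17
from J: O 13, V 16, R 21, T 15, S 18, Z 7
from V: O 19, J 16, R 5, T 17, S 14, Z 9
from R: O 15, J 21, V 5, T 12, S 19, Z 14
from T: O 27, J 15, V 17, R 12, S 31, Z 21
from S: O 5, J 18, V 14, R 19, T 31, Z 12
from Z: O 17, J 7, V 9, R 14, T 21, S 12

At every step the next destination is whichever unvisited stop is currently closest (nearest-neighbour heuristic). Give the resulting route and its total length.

At O the remaining stops are S 5, J 13, R 15, Z 17, V 19, T 27; go to S.
At S the remaining stops are Z 12, V 14, J 18, R 19, T 31; go to Z.
At Z the remaining stops are J 7, V 9, R 14, T 21; go to J.
At J the remaining stops are T 15, V 16, R 21; go to T.
At T the remaining stops are R 12, V 17; go to R.
At R the remaining stops are V 5; go to V.
Return V→O: 19.
Total = 5 + 12 + 7 + 15 + 12 + 5 + 19 = 75.

Nearest-neighbour total = 75 miles; route O → S → Z → J → T → R → V → O.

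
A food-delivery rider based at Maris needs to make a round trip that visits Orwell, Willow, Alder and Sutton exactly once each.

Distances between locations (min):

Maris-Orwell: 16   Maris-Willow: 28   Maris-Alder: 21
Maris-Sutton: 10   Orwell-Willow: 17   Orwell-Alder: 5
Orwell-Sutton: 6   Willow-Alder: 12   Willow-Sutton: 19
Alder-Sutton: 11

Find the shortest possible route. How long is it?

Shortest round trip = 61 min.

Maris-Orwell-Willow-Alder-Sutton-Maris: 16+17+12+11+10 = 66
Maris-Orwell-Willow-Sutton-Alder-Maris: 16+17+19+11+21 = 84
Maris-Orwell-Alder-Willow-Sutton-Maris: 16+5+12+19+10 = 62
Maris-Orwell-Alder-Sutton-Willow-Maris: 16+5+11+19+28 = 79
Maris-Orwell-Sutton-Willow-Alder-Maris: 16+6+19+12+21 = 74
Maris-Orwell-Sutton-Alder-Willow-Maris: 16+6+11+12+28 = 73
Maris-Willow-Orwell-Alder-Sutton-Maris: 28+17+5+11+10 = 71
Maris-Willow-Orwell-Sutton-Alder-Maris: 28+17+6+11+21 = 83
Maris-Willow-Alder-Orwell-Sutton-Maris: 28+12+5+6+10 = 61
Maris-Willow-Sutton-Orwell-Alder-Maris: 28+19+6+5+21 = 79
Maris-Alder-Orwell-Willow-Sutton-Maris: 21+5+17+19+10 = 72
Maris-Alder-Willow-Orwell-Sutton-Maris: 21+12+17+6+10 = 66
The minimum is 61.
One optimal route: Maris → Willow → Alder → Orwell → Sutton → Maris (or its reverse).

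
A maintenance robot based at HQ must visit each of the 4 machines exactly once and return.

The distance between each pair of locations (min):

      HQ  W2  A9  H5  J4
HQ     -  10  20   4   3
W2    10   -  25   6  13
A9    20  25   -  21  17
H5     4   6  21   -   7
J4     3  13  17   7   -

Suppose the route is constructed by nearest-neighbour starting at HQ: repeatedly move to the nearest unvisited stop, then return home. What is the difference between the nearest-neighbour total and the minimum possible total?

6 min longer than the optimal tour.

From HQ: J4=3, H5=4, W2=10, A9=20 → choose J4 (3).
From J4: H5=7, W2=13, A9=17 → choose H5 (7).
From H5: W2=6, A9=21 → choose W2 (6).
From W2: A9=25 → choose A9 (25).
NN route HQ → J4 → H5 → W2 → A9 → HQ costs 61.
Optimal: HQ → H5 → W2 → A9 → J4 → HQ costs 55 (by enumerating all 12 distinct tours).
Excess = 61 − 55 = 6.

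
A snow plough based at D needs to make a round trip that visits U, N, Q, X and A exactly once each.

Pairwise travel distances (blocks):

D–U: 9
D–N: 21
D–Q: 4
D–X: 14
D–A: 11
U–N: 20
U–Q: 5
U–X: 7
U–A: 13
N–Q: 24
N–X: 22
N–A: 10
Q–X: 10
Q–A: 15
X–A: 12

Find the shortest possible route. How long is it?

Shortest round trip = 59 blocks.

There are 60 distinct closed tours to check (reversals are equivalent).
D-U-N-Q-X-A-D: 9+20+24+10+12+11 = 86
D-U-N-Q-A-X-D: 9+20+24+15+12+14 = 94
D-U-N-X-Q-A-D: 9+20+22+10+15+11 = 87
D-U-N-X-A-Q-D: 9+20+22+12+15+4 = 82
D-U-N-A-Q-X-D: 9+20+10+15+10+14 = 78
D-U-N-A-X-Q-D: 9+20+10+12+10+4 = 65
D-U-Q-N-X-A-D: 9+5+24+22+12+11 = 83
D-U-Q-N-A-X-D: 9+5+24+10+12+14 = 74
D-U-Q-X-N-A-D: 9+5+10+22+10+11 = 67
D-U-Q-X-A-N-D: 9+5+10+12+10+21 = 67
D-U-Q-A-N-X-D: 9+5+15+10+22+14 = 75
D-U-Q-A-X-N-D: 9+5+15+12+22+21 = 84
D-U-X-N-Q-A-D: 9+7+22+24+15+11 = 88
D-U-X-N-A-Q-D: 9+7+22+10+15+4 = 67
… (46 more)
D-N-A-X-U-Q-D: 21+10+12+7+5+4 = 59  ← best
The minimum is 59.
One optimal route: D → N → A → X → U → Q → D (or its reverse).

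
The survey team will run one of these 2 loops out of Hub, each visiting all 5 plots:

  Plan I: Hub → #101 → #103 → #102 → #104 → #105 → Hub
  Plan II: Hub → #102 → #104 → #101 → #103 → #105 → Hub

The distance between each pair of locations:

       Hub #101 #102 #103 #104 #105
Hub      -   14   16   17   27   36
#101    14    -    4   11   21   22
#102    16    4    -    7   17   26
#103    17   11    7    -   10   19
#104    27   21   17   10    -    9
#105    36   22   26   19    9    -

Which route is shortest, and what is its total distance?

94 — Plan I is the shortest.

Plan I: 14 + 11 + 7 + 17 + 9 + 36 = 94
Plan II: 16 + 17 + 21 + 11 + 19 + 36 = 120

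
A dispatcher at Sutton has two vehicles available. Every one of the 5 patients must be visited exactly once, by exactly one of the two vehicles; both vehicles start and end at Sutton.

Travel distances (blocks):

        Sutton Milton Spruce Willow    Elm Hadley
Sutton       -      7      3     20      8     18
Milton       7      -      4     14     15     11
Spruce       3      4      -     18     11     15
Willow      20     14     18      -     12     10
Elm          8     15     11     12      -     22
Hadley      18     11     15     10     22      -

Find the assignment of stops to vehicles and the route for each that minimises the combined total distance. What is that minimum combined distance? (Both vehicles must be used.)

Check every non-empty split of the stops between the two vehicles; for each half take its own optimal tour:
  {Milton} + {Spruce, Willow, Elm, Hadley}: 14 + 48 = 62
  {Spruce} + {Milton, Willow, Elm, Hadley}: 6 + 48 = 54
  {Milton, Spruce} + {Willow, Elm, Hadley}: 14 + 48 = 62
  {Willow} + {Milton, Spruce, Elm, Hadley}: 40 + 48 = 88
  {Milton, Willow} + {Spruce, Elm, Hadley}: 41 + 48 = 89
  {Spruce, Willow} + {Milton, Elm, Hadley}: 41 + 48 = 89
  … (15 splits in total)
Best: vehicle 1 Sutton → Spruce → Sutton = 6; vehicle 2 Sutton → Milton → Hadley → Willow → Elm → Sutton = 48; combined 54.

Minimum combined distance: 54 blocks.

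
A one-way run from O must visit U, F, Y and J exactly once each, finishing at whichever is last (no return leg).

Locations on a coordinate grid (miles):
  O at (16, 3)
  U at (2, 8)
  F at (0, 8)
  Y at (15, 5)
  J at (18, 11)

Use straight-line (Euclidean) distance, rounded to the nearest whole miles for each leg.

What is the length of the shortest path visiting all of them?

27 miles — the minimum one-way total.

There are 4! = 24 possible orderings.
O → U → F → Y → J: 15+2+15+7 = 39
O → U → F → J → Y: 15+2+18+7 = 42
O → U → Y → F → J: 15+13+15+18 = 61
O → U → Y → J → F: 15+13+7+18 = 53
O → U → J → F → Y: 15+16+18+15 = 64
O → U → J → Y → F: 15+16+7+15 = 53
O → F → U → Y → J: 17+2+13+7 = 39
O → F → U → J → Y: 17+2+16+7 = 42
O → F → Y → U → J: 17+15+13+16 = 61
O → F → Y → J → U: 17+15+7+16 = 55
O → F → J → U → Y: 17+18+16+13 = 64
O → F → J → Y → U: 17+18+7+13 = 55
O → Y → U → F → J: 2+13+2+18 = 35
O → Y → U → J → F: 2+13+16+18 = 49
… (10 more)
O → Y → J → U → F: 2+7+16+2 = 27  ← best
The minimum is 27.
One shortest path: O → Y → J → U → F.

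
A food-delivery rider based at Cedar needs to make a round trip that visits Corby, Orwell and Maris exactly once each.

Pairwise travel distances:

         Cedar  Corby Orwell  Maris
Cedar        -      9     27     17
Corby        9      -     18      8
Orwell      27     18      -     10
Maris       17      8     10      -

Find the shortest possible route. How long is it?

Minimum total distance: 54.

There are 3 distinct closed tours to check (reversals are equivalent).
Cedar - Corby - Orwell - Maris - Cedar: 9+18+10+17 = 54
Cedar - Corby - Maris - Orwell - Cedar: 9+8+10+27 = 54
Cedar - Orwell - Corby - Maris - Cedar: 27+18+8+17 = 70
The minimum is 54.
One optimal route: Cedar → Corby → Orwell → Maris → Cedar (or its reverse).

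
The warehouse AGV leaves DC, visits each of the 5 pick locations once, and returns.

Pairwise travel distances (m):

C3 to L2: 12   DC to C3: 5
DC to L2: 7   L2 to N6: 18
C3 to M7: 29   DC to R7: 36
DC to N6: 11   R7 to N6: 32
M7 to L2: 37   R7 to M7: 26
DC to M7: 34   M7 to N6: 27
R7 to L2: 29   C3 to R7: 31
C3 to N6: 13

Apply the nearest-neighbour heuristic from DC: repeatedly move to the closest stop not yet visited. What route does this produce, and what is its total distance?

From DC: distances to unvisited — C3=5, L2=7, N6=11, M7=34, R7=36. Nearest is C3 (5).
From C3: distances to unvisited — L2=12, N6=13, M7=29, R7=31. Nearest is L2 (12).
From L2: distances to unvisited — N6=18, R7=29, M7=37. Nearest is N6 (18).
From N6: distances to unvisited — M7=27, R7=32. Nearest is M7 (27).
From M7: distances to unvisited — R7=26. Nearest is R7 (26).
Return R7→DC: 36.
Total = 5 + 12 + 18 + 27 + 26 + 36 = 124.

Nearest-neighbour total = 124 m; route DC → C3 → L2 → N6 → M7 → R7 → DC.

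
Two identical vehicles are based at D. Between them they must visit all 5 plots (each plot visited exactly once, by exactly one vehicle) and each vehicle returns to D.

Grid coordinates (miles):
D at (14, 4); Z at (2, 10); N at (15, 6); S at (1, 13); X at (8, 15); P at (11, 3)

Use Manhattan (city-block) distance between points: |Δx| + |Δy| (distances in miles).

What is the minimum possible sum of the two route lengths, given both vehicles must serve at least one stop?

Check every non-empty split of the stops between the two vehicles; for each half take its own optimal tour:
  {Z} + {N, S, X, P}: 36 + 52 = 88
  {N} + {Z, S, X, P}: 6 + 50 = 56
  {Z, N} + {S, X, P}: 38 + 50 = 88
  {S} + {Z, N, X, P}: 44 + 50 = 94
  {Z, S} + {N, X, P}: 44 + 38 = 82
  {N, S} + {Z, X, P}: 46 + 48 = 94
  … (15 splits in total)
Best: vehicle 1 D → N → D = 6; vehicle 2 D → Z → S → X → P → D = 50; combined 56.

56 miles — the smallest possible combined total.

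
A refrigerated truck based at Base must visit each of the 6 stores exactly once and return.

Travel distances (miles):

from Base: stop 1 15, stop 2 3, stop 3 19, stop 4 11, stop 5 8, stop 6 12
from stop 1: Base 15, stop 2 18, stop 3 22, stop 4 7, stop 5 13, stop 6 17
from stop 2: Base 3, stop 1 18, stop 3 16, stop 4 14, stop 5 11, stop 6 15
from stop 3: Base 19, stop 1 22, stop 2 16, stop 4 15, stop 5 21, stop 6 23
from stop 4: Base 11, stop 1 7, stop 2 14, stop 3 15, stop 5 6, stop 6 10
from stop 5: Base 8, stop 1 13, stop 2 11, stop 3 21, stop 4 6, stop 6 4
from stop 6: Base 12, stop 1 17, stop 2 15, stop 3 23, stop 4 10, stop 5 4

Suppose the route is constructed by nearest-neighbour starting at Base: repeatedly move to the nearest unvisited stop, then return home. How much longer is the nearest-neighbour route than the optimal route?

The nearest-neighbour route is 6 miles longer than optimal.

From Base: stop 2=3, stop 5=8, stop 4=11, stop 6=12, stop 1=15, stop 3=19 → choose stop 2 (3).
From stop 2: stop 5=11, stop 4=14, stop 6=15, stop 3=16, stop 1=18 → choose stop 5 (11).
From stop 5: stop 6=4, stop 4=6, stop 1=13, stop 3=21 → choose stop 6 (4).
From stop 6: stop 4=10, stop 1=17, stop 3=23 → choose stop 4 (10).
From stop 4: stop 1=7, stop 3=15 → choose stop 1 (7).
From stop 1: stop 3=22 → choose stop 3 (22).
NN route Base → stop 2 → stop 5 → stop 6 → stop 4 → stop 1 → stop 3 → Base costs 76.
Optimal: Base → stop 2 → stop 3 → stop 1 → stop 4 → stop 5 → stop 6 → Base costs 70 (by enumerating all 360 distinct tours).
Excess = 76 − 70 = 6.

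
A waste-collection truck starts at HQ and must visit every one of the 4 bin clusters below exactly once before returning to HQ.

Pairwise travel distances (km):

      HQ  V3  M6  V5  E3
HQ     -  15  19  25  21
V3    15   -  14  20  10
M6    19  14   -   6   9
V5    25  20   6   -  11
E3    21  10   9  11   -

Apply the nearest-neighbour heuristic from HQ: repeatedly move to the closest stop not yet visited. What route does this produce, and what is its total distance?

At HQ the remaining stops are V3 15, M6 19, E3 21, V5 25; go to V3.
At V3 the remaining stops are E3 10, M6 14, V5 20; go to E3.
At E3 the remaining stops are M6 9, V5 11; go to M6.
At M6 the remaining stops are V5 6; go to V5.
Return V5→HQ: 25.
Total = 15 + 10 + 9 + 6 + 25 = 65.

Total distance 65 km via the nearest-neighbour route HQ → V3 → E3 → M6 → V5 → HQ.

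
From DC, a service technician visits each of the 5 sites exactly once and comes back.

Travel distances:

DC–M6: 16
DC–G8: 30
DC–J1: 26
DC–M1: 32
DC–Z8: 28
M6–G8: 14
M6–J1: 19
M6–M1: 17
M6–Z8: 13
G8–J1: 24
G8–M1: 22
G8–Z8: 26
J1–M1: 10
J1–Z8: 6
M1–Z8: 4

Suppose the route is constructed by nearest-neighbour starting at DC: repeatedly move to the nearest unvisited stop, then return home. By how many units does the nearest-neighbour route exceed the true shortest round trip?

The nearest-neighbour route is 9 longer than optimal.

DC: M6=16, J1=26, Z8=28, G8=30, M1=32 ⇒ M6
M6: Z8=13, G8=14, M1=17, J1=19 ⇒ Z8
Z8: M1=4, J1=6, G8=26 ⇒ M1
M1: J1=10, G8=22 ⇒ J1
J1: G8=24 ⇒ G8
NN route DC → M6 → Z8 → M1 → J1 → G8 → DC costs 97.
Optimal: DC → M6 → G8 → M1 → Z8 → J1 → DC costs 88 (by enumerating all 60 distinct tours).
Excess = 97 − 88 = 9.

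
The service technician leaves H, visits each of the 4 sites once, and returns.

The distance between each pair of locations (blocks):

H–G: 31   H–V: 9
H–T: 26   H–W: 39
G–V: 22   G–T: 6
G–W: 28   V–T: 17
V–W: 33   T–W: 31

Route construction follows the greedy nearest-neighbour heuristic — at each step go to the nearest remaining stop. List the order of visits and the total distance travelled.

At H the remaining stops are V 9, T 26, G 31, W 39; go to V.
At V the remaining stops are T 17, G 22, W 33; go to T.
At T the remaining stops are G 6, W 31; go to G.
At G the remaining stops are W 28; go to W.
Return W→H: 39.
Total = 9 + 17 + 6 + 28 + 39 = 99.

99 blocks along H → V → T → G → W → H.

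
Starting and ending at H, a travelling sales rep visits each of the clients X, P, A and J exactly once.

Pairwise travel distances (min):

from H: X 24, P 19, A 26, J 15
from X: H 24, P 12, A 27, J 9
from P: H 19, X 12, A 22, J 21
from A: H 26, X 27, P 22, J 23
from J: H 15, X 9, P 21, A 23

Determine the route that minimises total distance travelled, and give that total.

There are 12 distinct closed tours to check (reversals are equivalent).
H-X-P-A-J-H: 24+12+22+23+15 = 96
H-X-P-J-A-H: 24+12+21+23+26 = 106
H-X-A-P-J-H: 24+27+22+21+15 = 109
H-X-A-J-P-H: 24+27+23+21+19 = 114
H-X-J-P-A-H: 24+9+21+22+26 = 102
H-X-J-A-P-H: 24+9+23+22+19 = 97
H-P-X-A-J-H: 19+12+27+23+15 = 96
H-P-X-J-A-H: 19+12+9+23+26 = 89
H-P-A-X-J-H: 19+22+27+9+15 = 92
H-P-J-X-A-H: 19+21+9+27+26 = 102
H-A-X-P-J-H: 26+27+12+21+15 = 101
H-A-P-X-J-H: 26+22+12+9+15 = 84
The minimum is 84.
One optimal route: H → A → P → X → J → H (or its reverse).

Minimum total distance: 84 min.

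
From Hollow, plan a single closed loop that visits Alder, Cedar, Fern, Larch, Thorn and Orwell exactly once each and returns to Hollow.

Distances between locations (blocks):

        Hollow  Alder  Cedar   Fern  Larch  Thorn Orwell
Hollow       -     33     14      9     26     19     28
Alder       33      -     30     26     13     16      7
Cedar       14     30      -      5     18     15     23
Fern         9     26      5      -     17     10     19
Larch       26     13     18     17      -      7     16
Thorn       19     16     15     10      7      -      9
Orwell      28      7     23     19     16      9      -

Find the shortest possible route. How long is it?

There are 360 distinct closed tours to check (reversals are equivalent).
Hollow → Alder → Cedar → Fern → Larch → Thorn → Orwell → Hollow: 33+30+5+17+7+9+28 = 129
Hollow → Alder → Cedar → Fern → Larch → Orwell → Thorn → Hollow: 33+30+5+17+16+9+19 = 129
Hollow → Alder → Cedar → Fern → Thorn → Larch → Orwell → Hollow: 33+30+5+10+7+16+28 = 129
Hollow → Alder → Cedar → Fern → Thorn → Orwell → Larch → Hollow: 33+30+5+10+9+16+26 = 129
Hollow → Alder → Cedar → Fern → Orwell → Larch → Thorn → Hollow: 33+30+5+19+16+7+19 = 129
Hollow → Alder → Cedar → Fern → Orwell → Thorn → Larch → Hollow: 33+30+5+19+9+7+26 = 129
Hollow → Alder → Cedar → Larch → Fern → Thorn → Orwell → Hollow: 33+30+18+17+10+9+28 = 145
Hollow → Alder → Cedar → Larch → Fern → Orwell → Thorn → Hollow: 33+30+18+17+19+9+19 = 145
… (352 more)
Hollow → Cedar → Larch → Alder → Orwell → Thorn → Fern → Hollow: 14+18+13+7+9+10+9 = 80  ← best
The minimum is 80.
One optimal route: Hollow → Cedar → Larch → Alder → Orwell → Thorn → Fern → Hollow (or its reverse).

Minimum total distance: 80 blocks.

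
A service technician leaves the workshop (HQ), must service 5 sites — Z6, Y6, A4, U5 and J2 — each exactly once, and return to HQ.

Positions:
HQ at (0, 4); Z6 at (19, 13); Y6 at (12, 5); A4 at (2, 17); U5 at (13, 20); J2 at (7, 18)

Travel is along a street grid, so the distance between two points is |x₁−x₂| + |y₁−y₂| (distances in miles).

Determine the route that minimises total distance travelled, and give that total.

Shortest round trip = 70 miles.

With 5 stops there are 5!/2 = 60 distinct round trips (a route and its reverse cost the same).
HQ → Z6 → Y6 → A4 → U5 → J2 → HQ: 28+15+22+14+8+21 = 108
HQ → Z6 → Y6 → A4 → J2 → U5 → HQ: 28+15+22+6+8+29 = 108
HQ → Z6 → Y6 → U5 → A4 → J2 → HQ: 28+15+16+14+6+21 = 100
HQ → Z6 → Y6 → U5 → J2 → A4 → HQ: 28+15+16+8+6+15 = 88
HQ → Z6 → Y6 → J2 → A4 → U5 → HQ: 28+15+18+6+14+29 = 110
HQ → Z6 → Y6 → J2 → U5 → A4 → HQ: 28+15+18+8+14+15 = 98
HQ → Z6 → A4 → Y6 → U5 → J2 → HQ: 28+21+22+16+8+21 = 116
HQ → Z6 → A4 → Y6 → J2 → U5 → HQ: 28+21+22+18+8+29 = 126
HQ → Z6 → A4 → U5 → Y6 → J2 → HQ: 28+21+14+16+18+21 = 118
HQ → Z6 → A4 → U5 → J2 → Y6 → HQ: 28+21+14+8+18+13 = 102
HQ → Z6 → A4 → J2 → Y6 → U5 → HQ: 28+21+6+18+16+29 = 118
HQ → Z6 → A4 → J2 → U5 → Y6 → HQ: 28+21+6+8+16+13 = 92
HQ → Z6 → U5 → Y6 → A4 → J2 → HQ: 28+13+16+22+6+21 = 106
HQ → Z6 → U5 → Y6 → J2 → A4 → HQ: 28+13+16+18+6+15 = 96
… (46 more)
HQ → Y6 → Z6 → U5 → J2 → A4 → HQ: 13+15+13+8+6+15 = 70  ← best
The minimum is 70.
One optimal route: HQ → Y6 → Z6 → U5 → J2 → A4 → HQ (or its reverse).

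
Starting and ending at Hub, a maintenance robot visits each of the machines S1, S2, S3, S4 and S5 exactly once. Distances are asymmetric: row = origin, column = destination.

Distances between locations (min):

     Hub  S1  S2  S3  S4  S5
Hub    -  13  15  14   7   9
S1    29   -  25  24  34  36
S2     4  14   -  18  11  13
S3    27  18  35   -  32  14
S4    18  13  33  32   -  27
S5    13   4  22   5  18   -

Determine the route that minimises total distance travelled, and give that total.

Hub → S1 → S2 → S3 → S4 → S5 → Hub: 13+25+18+32+27+13 = 128
Hub → S1 → S2 → S3 → S5 → S4 → Hub: 13+25+18+14+18+18 = 106
Hub → S1 → S2 → S4 → S3 → S5 → Hub: 13+25+11+32+14+13 = 108
Hub → S1 → S2 → S4 → S5 → S3 → Hub: 13+25+11+27+5+27 = 108
Hub → S1 → S2 → S5 → S3 → S4 → Hub: 13+25+13+5+32+18 = 106
Hub → S1 → S2 → S5 → S4 → S3 → Hub: 13+25+13+18+32+27 = 128
Hub → S1 → S3 → S2 → S4 → S5 → Hub: 13+24+35+11+27+13 = 123
Hub → S1 → S3 → S2 → S5 → S4 → Hub: 13+24+35+13+18+18 = 121
Hub → S1 → S3 → S4 → S2 → S5 → Hub: 13+24+32+33+13+13 = 128
Hub → S1 → S3 → S4 → S5 → S2 → Hub: 13+24+32+27+22+4 = 122
Hub → S1 → S3 → S5 → S2 → S4 → Hub: 13+24+14+22+11+18 = 102
Hub → S1 → S3 → S5 → S4 → S2 → Hub: 13+24+14+18+33+4 = 106
Hub → S1 → S4 → S2 → S3 → S5 → Hub: 13+34+33+18+14+13 = 125
Hub → S1 → S4 → S2 → S5 → S3 → Hub: 13+34+33+13+5+27 = 125
… (106 more)
Hub → S4 → S1 → S3 → S5 → S2 → Hub: 7+13+24+14+22+4 = 84  ← best
The minimum is 84.
One optimal route: Hub → S4 → S1 → S3 → S5 → S2 → Hub.

84 min — the shortest possible round trip.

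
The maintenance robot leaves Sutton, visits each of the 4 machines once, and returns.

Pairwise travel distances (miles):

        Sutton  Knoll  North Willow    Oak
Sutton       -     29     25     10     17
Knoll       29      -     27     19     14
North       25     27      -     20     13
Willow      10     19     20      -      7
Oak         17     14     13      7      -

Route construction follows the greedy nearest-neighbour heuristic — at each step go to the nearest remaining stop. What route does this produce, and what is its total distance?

86 miles along Sutton → Willow → Oak → North → Knoll → Sutton.

From Sutton: distances to unvisited — Willow=10, Oak=17, North=25, Knoll=29. Nearest is Willow (10).
From Willow: distances to unvisited — Oak=7, Knoll=19, North=20. Nearest is Oak (7).
From Oak: distances to unvisited — North=13, Knoll=14. Nearest is North (13).
From North: distances to unvisited — Knoll=27. Nearest is Knoll (27).
Return Knoll→Sutton: 29.
Total = 10 + 7 + 13 + 27 + 29 = 86.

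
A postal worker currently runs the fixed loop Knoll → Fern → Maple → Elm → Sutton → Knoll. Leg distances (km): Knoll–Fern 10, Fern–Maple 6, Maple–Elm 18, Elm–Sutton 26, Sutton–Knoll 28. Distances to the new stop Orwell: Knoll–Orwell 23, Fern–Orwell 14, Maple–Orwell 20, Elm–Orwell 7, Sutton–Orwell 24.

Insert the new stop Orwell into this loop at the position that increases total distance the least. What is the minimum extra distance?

Minimum extra distance: 5 km, inserting Orwell between Elm and Sutton.

Insertion cost between consecutive stops i–j is d(i,Orwell) + d(Orwell,j) − d(i,j):
  between Knoll and Fern: 23 + 14 − 10 = 27
  between Fern and Maple: 14 + 20 − 6 = 28
  between Maple and Elm: 20 + 7 − 18 = 9
  between Elm and Sutton: 7 + 24 − 26 = 5
  between Sutton and Knoll: 24 + 23 − 28 = 19
Cheapest insertion is between Elm and Sutton, adding 5.
New total = 88 + 5 = 93.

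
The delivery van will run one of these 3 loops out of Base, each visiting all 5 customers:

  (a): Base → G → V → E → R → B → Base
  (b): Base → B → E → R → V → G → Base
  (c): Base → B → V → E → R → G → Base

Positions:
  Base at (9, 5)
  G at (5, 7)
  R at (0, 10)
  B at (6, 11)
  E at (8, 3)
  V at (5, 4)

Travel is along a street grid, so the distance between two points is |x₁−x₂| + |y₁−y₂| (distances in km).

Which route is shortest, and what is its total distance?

44 km — (a) is the shortest.

(a): 6 + 3 + 4 + 15 + 7 + 9 = 44
(b): 9 + 10 + 15 + 11 + 3 + 6 = 54
(c): 9 + 8 + 4 + 15 + 8 + 6 = 50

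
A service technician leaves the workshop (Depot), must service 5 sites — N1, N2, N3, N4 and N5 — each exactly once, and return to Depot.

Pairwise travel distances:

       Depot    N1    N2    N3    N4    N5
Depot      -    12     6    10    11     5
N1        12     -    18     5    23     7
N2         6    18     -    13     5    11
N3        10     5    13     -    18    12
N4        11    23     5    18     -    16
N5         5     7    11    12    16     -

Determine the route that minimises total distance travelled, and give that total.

With 5 stops there are 5!/2 = 60 distinct round trips (a route and its reverse cost the same).
Depot → N1 → N2 → N3 → N4 → N5 → Depot: 12+18+13+18+16+5 = 82
Depot → N1 → N2 → N3 → N5 → N4 → Depot: 12+18+13+12+16+11 = 82
Depot → N1 → N2 → N4 → N3 → N5 → Depot: 12+18+5+18+12+5 = 70
Depot → N1 → N2 → N4 → N5 → N3 → Depot: 12+18+5+16+12+10 = 73
Depot → N1 → N2 → N5 → N3 → N4 → Depot: 12+18+11+12+18+11 = 82
Depot → N1 → N2 → N5 → N4 → N3 → Depot: 12+18+11+16+18+10 = 85
Depot → N1 → N3 → N2 → N4 → N5 → Depot: 12+5+13+5+16+5 = 56
Depot → N1 → N3 → N2 → N5 → N4 → Depot: 12+5+13+11+16+11 = 68
Depot → N1 → N3 → N4 → N2 → N5 → Depot: 12+5+18+5+11+5 = 56
Depot → N1 → N3 → N4 → N5 → N2 → Depot: 12+5+18+16+11+6 = 68
Depot → N1 → N3 → N5 → N2 → N4 → Depot: 12+5+12+11+5+11 = 56
Depot → N1 → N3 → N5 → N4 → N2 → Depot: 12+5+12+16+5+6 = 56
Depot → N1 → N4 → N2 → N3 → N5 → Depot: 12+23+5+13+12+5 = 70
Depot → N1 → N4 → N2 → N5 → N3 → Depot: 12+23+5+11+12+10 = 73
… (46 more)
Depot → N2 → N4 → N3 → N1 → N5 → Depot: 6+5+18+5+7+5 = 46  ← best
The minimum is 46.
One optimal route: Depot → N2 → N4 → N3 → N1 → N5 → Depot (or its reverse).

Minimum total distance: 46.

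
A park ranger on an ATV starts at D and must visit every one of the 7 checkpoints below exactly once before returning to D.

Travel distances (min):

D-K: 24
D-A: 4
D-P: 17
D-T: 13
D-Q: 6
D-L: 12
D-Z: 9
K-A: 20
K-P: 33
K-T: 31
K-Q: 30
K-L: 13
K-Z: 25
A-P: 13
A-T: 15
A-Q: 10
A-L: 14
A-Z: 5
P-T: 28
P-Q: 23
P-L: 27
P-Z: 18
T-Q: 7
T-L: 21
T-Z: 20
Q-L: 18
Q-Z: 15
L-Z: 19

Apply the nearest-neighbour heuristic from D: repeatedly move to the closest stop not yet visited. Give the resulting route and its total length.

Nearest-neighbour total = 115 min; route D → A → Z → Q → T → L → K → P → D.

At D the remaining stops are A 4, Q 6, Z 9, L 12, T 13, P 17, K 24; go to A.
At A the remaining stops are Z 5, Q 10, P 13, L 14, T 15, K 20; go to Z.
At Z the remaining stops are Q 15, P 18, L 19, T 20, K 25; go to Q.
At Q the remaining stops are T 7, L 18, P 23, K 30; go to T.
At T the remaining stops are L 21, P 28, K 31; go to L.
At L the remaining stops are K 13, P 27; go to K.
At K the remaining stops are P 33; go to P.
Return P→D: 17.
Total = 4 + 5 + 15 + 7 + 21 + 13 + 33 + 17 = 115.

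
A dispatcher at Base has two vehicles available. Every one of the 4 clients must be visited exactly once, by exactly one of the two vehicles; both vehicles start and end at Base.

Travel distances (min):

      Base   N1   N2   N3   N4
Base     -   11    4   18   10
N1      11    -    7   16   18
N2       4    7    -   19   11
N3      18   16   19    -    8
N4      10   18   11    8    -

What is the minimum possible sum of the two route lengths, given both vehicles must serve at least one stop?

Minimum combined distance: 53 min.

Try each way of splitting the stops between the two vehicles (each non-empty) and, for each split, find the best tour for each vehicle:
  {N1} + {N2, N3, N4}: 22 + 41 = 63
  {N2} + {N1, N3, N4}: 8 + 45 = 53
  {N1, N2} + {N3, N4}: 22 + 36 = 58
  {N3} + {N1, N2, N4}: 36 + 39 = 75
  {N1, N3} + {N2, N4}: 45 + 25 = 70
  {N2, N3} + {N1, N4}: 41 + 39 = 80
  … (7 splits in total)
Best: vehicle 1 Base → N2 → Base = 8; vehicle 2 Base → N1 → N3 → N4 → Base = 45; combined 53.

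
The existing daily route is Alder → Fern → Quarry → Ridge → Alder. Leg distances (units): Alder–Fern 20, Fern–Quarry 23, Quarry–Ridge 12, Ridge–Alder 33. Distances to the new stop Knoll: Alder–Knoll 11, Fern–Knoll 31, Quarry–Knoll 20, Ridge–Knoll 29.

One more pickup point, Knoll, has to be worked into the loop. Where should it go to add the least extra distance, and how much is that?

Insertion cost between consecutive stops i–j is d(i,Knoll) + d(Knoll,j) − d(i,j):
  between Alder and Fern: 11 + 31 − 20 = 22
  between Fern and Quarry: 31 + 20 − 23 = 28
  between Quarry and Ridge: 20 + 29 − 12 = 37
  between Ridge and Alder: 29 + 11 − 33 = 7
Cheapest insertion is between Ridge and Alder, adding 7.
New total = 88 + 7 = 95.

+7 — insert Knoll between Ridge and Alder.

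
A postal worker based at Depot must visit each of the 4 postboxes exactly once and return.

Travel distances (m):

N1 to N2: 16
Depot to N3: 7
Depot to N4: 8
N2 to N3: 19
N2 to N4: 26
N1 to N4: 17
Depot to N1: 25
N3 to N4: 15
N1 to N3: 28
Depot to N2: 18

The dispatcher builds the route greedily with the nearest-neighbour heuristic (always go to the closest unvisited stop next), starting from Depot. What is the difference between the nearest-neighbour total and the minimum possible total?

Excess over optimum: 6 m.

Depot: N3=7, N4=8, N2=18, N1=25 ⇒ N3
N3: N4=15, N2=19, N1=28 ⇒ N4
N4: N1=17, N2=26 ⇒ N1
N1: N2=16 ⇒ N2
NN route Depot → N3 → N4 → N1 → N2 → Depot costs 73.
Optimal: Depot → N3 → N2 → N1 → N4 → Depot costs 67 (by enumerating all 12 distinct tours).
Excess = 73 − 67 = 6.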